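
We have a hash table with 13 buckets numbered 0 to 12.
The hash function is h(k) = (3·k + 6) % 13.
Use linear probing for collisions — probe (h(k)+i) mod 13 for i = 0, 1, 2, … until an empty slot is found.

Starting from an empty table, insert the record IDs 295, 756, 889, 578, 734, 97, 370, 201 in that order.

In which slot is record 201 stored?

3

Insert 295: h=7, slot 7 empty -> index 7.
Insert 756: h=12, slot 12 empty -> index 12.
Insert 889: h=8, slot 8 empty -> index 8.
Insert 578: h=11, slot 11 empty -> index 11.
Insert 734: h=11, slots 11,12 occupied -> index 0.
Insert 97: h=11, slots 11,12,0 occupied -> index 1.
Insert 370: h=11, slots 11,12,0,1 occupied -> index 2.
Insert 201: h=11, slots 11,12,0,1,2 occupied -> index 3.
Table: [734, 97, 370, 201, _, _, _, 295, 889, _, _, 578, 756]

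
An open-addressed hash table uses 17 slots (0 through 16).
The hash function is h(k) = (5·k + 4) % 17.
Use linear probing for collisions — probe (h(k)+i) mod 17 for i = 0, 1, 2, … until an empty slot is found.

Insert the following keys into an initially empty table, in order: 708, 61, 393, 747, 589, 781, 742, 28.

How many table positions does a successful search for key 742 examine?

708 hashes to 8; slot 8 is free → place at 8.
61 hashes to 3; slot 3 is free → place at 3.
393 hashes to 14; slot 14 is free → place at 14.
747 hashes to 16; slot 16 is free → place at 16.
589 hashes to 8; 8 taken → place at 9.
781 hashes to 16; 16 taken → place at 0.
742 hashes to 8; 8,9 taken → place at 10.
28 hashes to 8; 8,9,10 taken → place at 11.
Table: [781, ∅, ∅, 61, ∅, ∅, ∅, ∅, 708, 589, 742, 28, ∅, ∅, 393, ∅, 747]
Lookup 742: h=8, probe 8,9,10 → found at 10.

3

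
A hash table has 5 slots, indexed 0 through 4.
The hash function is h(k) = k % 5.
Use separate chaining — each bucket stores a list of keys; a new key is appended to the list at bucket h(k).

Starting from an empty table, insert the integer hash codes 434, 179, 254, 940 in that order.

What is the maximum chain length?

Insert 434: h=4, bucket 4 empty → new chain.
Insert 179: h=4, bucket 4 nonempty → append to chain.
Insert 254: h=4, bucket 4 nonempty → append to chain.
Insert 940: h=0, bucket 0 empty → new chain.
Final buckets:
0: 940
1: _
2: _
3: _
4: 434 -> 179 -> 254

3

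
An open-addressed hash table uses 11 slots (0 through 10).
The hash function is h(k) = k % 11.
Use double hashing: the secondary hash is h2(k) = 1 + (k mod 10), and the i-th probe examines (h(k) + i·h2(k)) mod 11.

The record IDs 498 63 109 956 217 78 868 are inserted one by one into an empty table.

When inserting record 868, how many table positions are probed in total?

Insert 498: h=3, slot 3 empty => index 3.
Insert 63: h=8, slot 8 empty => index 8.
Insert 109: h=10, slot 10 empty => index 10.
Insert 956: h=10, h2=7, slot 10 occupied => index 6.
Insert 217: h=8, h2=8, slot 8 occupied => index 5.
Insert 78: h=1, slot 1 empty => index 1.
Insert 868: h=10, h2=9, slots 10,8,6 occupied => index 4.
Table: [∅, 78, ∅, 498, 868, 217, 956, ∅, 63, ∅, 109]

4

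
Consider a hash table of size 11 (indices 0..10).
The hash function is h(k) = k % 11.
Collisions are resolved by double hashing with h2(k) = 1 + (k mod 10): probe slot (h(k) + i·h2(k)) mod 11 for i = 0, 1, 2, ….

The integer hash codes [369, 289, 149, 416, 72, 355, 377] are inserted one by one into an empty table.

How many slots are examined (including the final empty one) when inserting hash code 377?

2

369 hashes to 6; slot 6 is free => place at 6.
289 hashes to 3; slot 3 is free => place at 3.
149 hashes to 6, h2=10; 6 taken => place at 5.
416 hashes to 9; slot 9 is free => place at 9.
72 hashes to 6, h2=3; 6,9 taken => place at 1.
355 hashes to 3, h2=6; 3,9 taken => place at 4.
377 hashes to 3, h2=8; 3 taken => place at 0.
Table: [377, 72, -, 289, 355, 149, 369, -, -, 416, -]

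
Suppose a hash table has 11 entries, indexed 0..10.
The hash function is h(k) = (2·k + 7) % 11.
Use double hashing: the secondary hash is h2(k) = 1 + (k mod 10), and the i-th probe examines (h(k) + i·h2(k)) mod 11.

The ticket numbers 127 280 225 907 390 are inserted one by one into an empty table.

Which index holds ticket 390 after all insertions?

127: h=8 → slot 8
280: h=6 → slot 6
225: h=6, h2=6, probe 6,1 → slot 1
907: h=6, h2=8, probe 6,3 → slot 3
390: h=6, h2=1, probe 6,7 → slot 7
Table: [-, 225, -, 907, -, -, 280, 390, 127, -, -]

7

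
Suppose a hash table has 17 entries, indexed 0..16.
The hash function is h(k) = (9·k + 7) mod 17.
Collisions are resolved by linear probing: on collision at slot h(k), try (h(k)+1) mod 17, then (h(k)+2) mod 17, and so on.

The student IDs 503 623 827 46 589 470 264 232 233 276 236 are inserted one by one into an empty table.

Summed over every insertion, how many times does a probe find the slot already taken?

Insert 503: h=12, slot 12 empty → index 12.
Insert 623: h=4, slot 4 empty → index 4.
Insert 827: h=4, slot 4 occupied → index 5.
Insert 46: h=13, slot 13 empty → index 13.
Insert 589: h=4, slots 4,5 occupied → index 6.
Insert 470: h=4, slots 4,5,6 occupied → index 7.
Insert 264: h=3, slot 3 empty → index 3.
Insert 232: h=4, slots 4,5,6,7 occupied → index 8.
Insert 233: h=13, slot 13 occupied → index 14.
Insert 276: h=9, slot 9 empty → index 9.
Insert 236: h=6, slots 6,7,8,9 occupied → index 10.
Table: [., ., ., 264, 623, 827, 589, 470, 232, 276, 236, ., 503, 46, 233, ., .]

15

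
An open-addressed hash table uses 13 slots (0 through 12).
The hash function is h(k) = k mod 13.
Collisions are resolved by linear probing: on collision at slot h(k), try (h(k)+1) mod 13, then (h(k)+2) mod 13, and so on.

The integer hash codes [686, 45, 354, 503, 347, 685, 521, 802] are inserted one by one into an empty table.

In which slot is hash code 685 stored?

12

686: h=10 => slot 10
45: h=6 => slot 6
354: h=3 => slot 3
503: h=9 => slot 9
347: h=9, probe 9,10,11 => slot 11
685: h=9, probe 9,10,11,12 => slot 12
521: h=1 => slot 1
802: h=9, probe 9,10,11,12,0 => slot 0
Table: [802, 521, _, 354, _, _, 45, _, _, 503, 686, 347, 685]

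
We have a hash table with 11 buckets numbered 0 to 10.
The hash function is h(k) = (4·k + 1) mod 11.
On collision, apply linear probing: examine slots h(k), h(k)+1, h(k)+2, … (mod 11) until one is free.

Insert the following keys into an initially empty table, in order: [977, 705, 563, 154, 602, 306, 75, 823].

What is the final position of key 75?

7

977 hashes to 4; slot 4 is free -> place at 4.
705 hashes to 5; slot 5 is free -> place at 5.
563 hashes to 9; slot 9 is free -> place at 9.
154 hashes to 1; slot 1 is free -> place at 1.
602 hashes to 0; slot 0 is free -> place at 0.
306 hashes to 4; 4,5 taken -> place at 6.
75 hashes to 4; 4,5,6 taken -> place at 7.
823 hashes to 4; 4,5,6,7 taken -> place at 8.
Table: [602, 154, ∅, ∅, 977, 705, 306, 75, 823, 563, ∅]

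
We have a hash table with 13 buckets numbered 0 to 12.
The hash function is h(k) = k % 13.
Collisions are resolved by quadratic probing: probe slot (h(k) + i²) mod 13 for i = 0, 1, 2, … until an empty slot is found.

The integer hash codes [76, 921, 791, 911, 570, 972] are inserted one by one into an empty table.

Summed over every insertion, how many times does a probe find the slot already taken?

6

Insert 76: h=11, slot 11 empty -> index 11.
Insert 921: h=11, slot 11 occupied -> index 12.
Insert 791: h=11, slots 11,12 occupied -> index 2.
Insert 911: h=1, slot 1 empty -> index 1.
Insert 570: h=11, slots 11,12,2 occupied -> index 7.
Insert 972: h=10, slot 10 empty -> index 10.
Table: [., 911, 791, ., ., ., ., 570, ., ., 972, 76, 921]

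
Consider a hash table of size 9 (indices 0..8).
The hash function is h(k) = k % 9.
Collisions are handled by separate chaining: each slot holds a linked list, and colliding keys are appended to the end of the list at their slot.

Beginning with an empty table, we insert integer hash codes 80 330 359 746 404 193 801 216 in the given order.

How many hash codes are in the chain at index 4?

1

Insert 80: h=8, bucket 8 empty -> new chain.
Insert 330: h=6, bucket 6 empty -> new chain.
Insert 359: h=8, bucket 8 nonempty -> append to chain.
Insert 746: h=8, bucket 8 nonempty -> append to chain.
Insert 404: h=8, bucket 8 nonempty -> append to chain.
Insert 193: h=4, bucket 4 empty -> new chain.
Insert 801: h=0, bucket 0 empty -> new chain.
Insert 216: h=0, bucket 0 nonempty -> append to chain.
Final buckets:
0: 801 -> 216
1: ∅
2: ∅
3: ∅
4: 193
5: ∅
6: 330
7: ∅
8: 80 -> 359 -> 746 -> 404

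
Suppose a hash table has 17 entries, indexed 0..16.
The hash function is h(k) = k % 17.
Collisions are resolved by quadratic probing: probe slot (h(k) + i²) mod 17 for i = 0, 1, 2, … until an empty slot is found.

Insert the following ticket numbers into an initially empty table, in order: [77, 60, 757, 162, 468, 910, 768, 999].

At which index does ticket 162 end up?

77: h=9 => slot 9
60: h=9, probe 9,10 => slot 10
757: h=9, probe 9,10,13 => slot 13
162: h=9, probe 9,10,13,1 => slot 1
468: h=9, probe 9,10,13,1,8 => slot 8
910: h=9, probe 9,10,13,1,8,0 => slot 0
768: h=3 => slot 3
999: h=13, probe 13,14 => slot 14
Table: [910, 162, -, 768, -, -, -, -, 468, 77, 60, -, -, 757, 999, -, -]

1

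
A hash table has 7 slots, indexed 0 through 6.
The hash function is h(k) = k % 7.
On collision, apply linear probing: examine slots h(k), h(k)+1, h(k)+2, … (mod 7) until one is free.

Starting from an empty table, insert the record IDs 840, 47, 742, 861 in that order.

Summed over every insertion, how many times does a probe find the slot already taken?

3

Insert 840: h=0, slot 0 empty → index 0.
Insert 47: h=5, slot 5 empty → index 5.
Insert 742: h=0, slot 0 occupied → index 1.
Insert 861: h=0, slots 0,1 occupied → index 2.
Table: [840, 742, 861, —, —, 47, —]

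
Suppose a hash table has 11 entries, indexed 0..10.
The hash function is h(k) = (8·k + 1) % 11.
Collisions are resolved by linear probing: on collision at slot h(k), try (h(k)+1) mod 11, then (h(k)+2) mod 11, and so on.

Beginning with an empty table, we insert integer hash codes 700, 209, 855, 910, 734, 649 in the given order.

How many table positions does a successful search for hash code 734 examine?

700 hashes to 2; slot 2 is free → place at 2.
209 hashes to 1; slot 1 is free → place at 1.
855 hashes to 10; slot 10 is free → place at 10.
910 hashes to 10; 10 taken → place at 0.
734 hashes to 10; 10,0,1,2 taken → place at 3.
649 hashes to 1; 1,2,3 taken → place at 4.
Table: [910, 209, 700, 734, 649, —, —, —, —, —, 855]
Lookup 734: h=10, probe 10,0,1,2,3 → found at 3.

5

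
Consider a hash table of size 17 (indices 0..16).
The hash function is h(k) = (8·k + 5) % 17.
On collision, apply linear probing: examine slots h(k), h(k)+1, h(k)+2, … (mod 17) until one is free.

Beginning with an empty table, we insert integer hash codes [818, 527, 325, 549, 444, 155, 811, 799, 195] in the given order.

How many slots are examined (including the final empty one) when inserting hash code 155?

5

818: h=4 → slot 4
527: h=5 → slot 5
325: h=4, probe 4,5,6 → slot 6
549: h=11 → slot 11
444: h=4, probe 4,5,6,7 → slot 7
155: h=4, probe 4,5,6,7,8 → slot 8
811: h=16 → slot 16
799: h=5, probe 5,6,7,8,9 → slot 9
195: h=1 → slot 1
Table: [_, 195, _, _, 818, 527, 325, 444, 155, 799, _, 549, _, _, _, _, 811]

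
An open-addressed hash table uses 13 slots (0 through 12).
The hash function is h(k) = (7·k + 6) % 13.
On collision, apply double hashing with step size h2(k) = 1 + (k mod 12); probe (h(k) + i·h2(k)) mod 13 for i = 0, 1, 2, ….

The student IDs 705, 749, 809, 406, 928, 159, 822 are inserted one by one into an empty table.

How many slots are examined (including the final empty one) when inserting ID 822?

2

705 hashes to 1; slot 1 is free -> place at 1.
749 hashes to 10; slot 10 is free -> place at 10.
809 hashes to 1, h2=6; 1 taken -> place at 7.
406 hashes to 1, h2=11; 1 taken -> place at 12.
928 hashes to 2; slot 2 is free -> place at 2.
159 hashes to 1, h2=4; 1 taken -> place at 5.
822 hashes to 1, h2=7; 1 taken -> place at 8.
Table: [., 705, 928, ., ., 159, ., 809, 822, ., 749, ., 406]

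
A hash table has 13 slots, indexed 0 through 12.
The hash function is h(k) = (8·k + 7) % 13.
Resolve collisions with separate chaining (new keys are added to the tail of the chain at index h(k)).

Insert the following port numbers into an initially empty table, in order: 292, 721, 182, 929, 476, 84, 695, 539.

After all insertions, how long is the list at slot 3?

6

Insert 292: h=3, bucket 3 empty -> new chain.
Insert 721: h=3, bucket 3 nonempty -> append to chain.
Insert 182: h=7, bucket 7 empty -> new chain.
Insert 929: h=3, bucket 3 nonempty -> append to chain.
Insert 476: h=6, bucket 6 empty -> new chain.
Insert 84: h=3, bucket 3 nonempty -> append to chain.
Insert 695: h=3, bucket 3 nonempty -> append to chain.
Insert 539: h=3, bucket 3 nonempty -> append to chain.
Final buckets:
0: .
1: .
2: .
3: 292 -> 721 -> 929 -> 84 -> 695 -> 539
4: .
5: .
6: 476
7: 182
8: .
9: .
10: .
11: .
12: .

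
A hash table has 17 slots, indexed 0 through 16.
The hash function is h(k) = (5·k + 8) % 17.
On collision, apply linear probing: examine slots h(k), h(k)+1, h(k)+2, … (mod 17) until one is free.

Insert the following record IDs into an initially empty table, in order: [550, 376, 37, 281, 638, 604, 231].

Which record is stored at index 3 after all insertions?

550 hashes to 4; slot 4 is free → place at 4.
376 hashes to 1; slot 1 is free → place at 1.
37 hashes to 6; slot 6 is free → place at 6.
281 hashes to 2; slot 2 is free → place at 2.
638 hashes to 2; 2 taken → place at 3.
604 hashes to 2; 2,3,4 taken → place at 5.
231 hashes to 7; slot 7 is free → place at 7.
Table: [-, 376, 281, 638, 550, 604, 37, 231, -, -, -, -, -, -, -, -, -]

638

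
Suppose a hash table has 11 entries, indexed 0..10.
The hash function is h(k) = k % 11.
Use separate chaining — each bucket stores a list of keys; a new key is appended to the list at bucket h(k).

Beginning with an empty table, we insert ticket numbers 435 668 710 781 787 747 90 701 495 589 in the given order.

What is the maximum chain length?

Insert 435: h=6, bucket 6 empty -> new chain.
Insert 668: h=8, bucket 8 empty -> new chain.
Insert 710: h=6, bucket 6 nonempty -> append to chain.
Insert 781: h=0, bucket 0 empty -> new chain.
Insert 787: h=6, bucket 6 nonempty -> append to chain.
Insert 747: h=10, bucket 10 empty -> new chain.
Insert 90: h=2, bucket 2 empty -> new chain.
Insert 701: h=8, bucket 8 nonempty -> append to chain.
Insert 495: h=0, bucket 0 nonempty -> append to chain.
Insert 589: h=6, bucket 6 nonempty -> append to chain.
Final buckets:
0: 781 -> 495
1: _
2: 90
3: _
4: _
5: _
6: 435 -> 710 -> 787 -> 589
7: _
8: 668 -> 701
9: _
10: 747

4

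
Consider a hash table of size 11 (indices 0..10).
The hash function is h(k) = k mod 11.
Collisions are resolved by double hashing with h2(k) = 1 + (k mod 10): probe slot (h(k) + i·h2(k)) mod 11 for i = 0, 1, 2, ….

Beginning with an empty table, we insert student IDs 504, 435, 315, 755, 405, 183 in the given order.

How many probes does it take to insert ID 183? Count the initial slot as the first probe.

504: h=9 → slot 9
435: h=6 → slot 6
315: h=7 → slot 7
755: h=7, h2=6, probe 7,2 → slot 2
405: h=9, h2=6, probe 9,4 → slot 4
183: h=7, h2=4, probe 7,0 → slot 0
Table: [183, ∅, 755, ∅, 405, ∅, 435, 315, ∅, 504, ∅]

2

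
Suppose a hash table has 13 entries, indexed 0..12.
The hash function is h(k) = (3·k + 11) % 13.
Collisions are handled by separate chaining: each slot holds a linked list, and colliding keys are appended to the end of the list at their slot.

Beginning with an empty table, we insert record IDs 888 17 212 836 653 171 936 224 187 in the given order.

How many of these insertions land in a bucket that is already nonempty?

888 -> bucket 10
17 -> bucket 10 (collision)
212 -> bucket 10 (collision)
836 -> bucket 10 (collision)
653 -> bucket 7
171 -> bucket 4
936 -> bucket 11
224 -> bucket 7 (collision)
187 -> bucket 0
Final buckets:
0: 187
1: ∅
2: ∅
3: ∅
4: 171
5: ∅
6: ∅
7: 653 -> 224
8: ∅
9: ∅
10: 888 -> 17 -> 212 -> 836
11: 936
12: ∅

4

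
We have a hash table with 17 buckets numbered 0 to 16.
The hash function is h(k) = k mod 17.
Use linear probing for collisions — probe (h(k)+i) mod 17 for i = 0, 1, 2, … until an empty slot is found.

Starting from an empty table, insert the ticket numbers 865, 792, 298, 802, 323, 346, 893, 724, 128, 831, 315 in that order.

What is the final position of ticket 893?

Insert 865: h=15, slot 15 empty -> index 15.
Insert 792: h=10, slot 10 empty -> index 10.
Insert 298: h=9, slot 9 empty -> index 9.
Insert 802: h=3, slot 3 empty -> index 3.
Insert 323: h=0, slot 0 empty -> index 0.
Insert 346: h=6, slot 6 empty -> index 6.
Insert 893: h=9, slots 9,10 occupied -> index 11.
Insert 724: h=10, slots 10,11 occupied -> index 12.
Insert 128: h=9, slots 9,10,11,12 occupied -> index 13.
Insert 831: h=15, slot 15 occupied -> index 16.
Insert 315: h=9, slots 9,10,11,12,13 occupied -> index 14.
Table: [323, —, —, 802, —, —, 346, —, —, 298, 792, 893, 724, 128, 315, 865, 831]

11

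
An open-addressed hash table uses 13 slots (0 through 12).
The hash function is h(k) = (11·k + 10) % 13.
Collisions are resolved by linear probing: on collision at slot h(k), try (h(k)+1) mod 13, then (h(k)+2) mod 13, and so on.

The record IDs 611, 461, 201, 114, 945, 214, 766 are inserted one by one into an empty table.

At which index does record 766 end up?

1

611: h=10 -> slot 10
461: h=11 -> slot 11
201: h=11, probe 11,12 -> slot 12
114: h=3 -> slot 3
945: h=5 -> slot 5
214: h=11, probe 11,12,0 -> slot 0
766: h=12, probe 12,0,1 -> slot 1
Table: [214, 766, -, 114, -, 945, -, -, -, -, 611, 461, 201]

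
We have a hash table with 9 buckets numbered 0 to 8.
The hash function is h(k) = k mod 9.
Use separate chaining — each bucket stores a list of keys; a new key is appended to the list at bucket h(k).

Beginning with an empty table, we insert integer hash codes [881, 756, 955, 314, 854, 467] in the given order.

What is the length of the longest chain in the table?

4

881 → bucket 8
756 → bucket 0
955 → bucket 1
314 → bucket 8 (collision)
854 → bucket 8 (collision)
467 → bucket 8 (collision)
Final buckets:
0: 756
1: 955
2: —
3: —
4: —
5: —
6: —
7: —
8: 881 -> 314 -> 854 -> 467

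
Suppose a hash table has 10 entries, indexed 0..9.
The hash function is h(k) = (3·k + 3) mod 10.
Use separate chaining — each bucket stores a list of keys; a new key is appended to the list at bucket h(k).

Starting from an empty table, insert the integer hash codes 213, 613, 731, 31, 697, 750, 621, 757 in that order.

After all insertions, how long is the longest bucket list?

213 → bucket 2
613 → bucket 2 (collision)
731 → bucket 6
31 → bucket 6 (collision)
697 → bucket 4
750 → bucket 3
621 → bucket 6 (collision)
757 → bucket 4 (collision)
Final buckets:
0: _
1: _
2: 213 -> 613
3: 750
4: 697 -> 757
5: _
6: 731 -> 31 -> 621
7: _
8: _
9: _

3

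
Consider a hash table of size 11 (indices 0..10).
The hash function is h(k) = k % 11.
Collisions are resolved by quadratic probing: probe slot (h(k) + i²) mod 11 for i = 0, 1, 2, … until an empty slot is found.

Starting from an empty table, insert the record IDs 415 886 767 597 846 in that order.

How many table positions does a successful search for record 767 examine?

2

415: h=8 => slot 8
886: h=6 => slot 6
767: h=8, probe 8,9 => slot 9
597: h=3 => slot 3
846: h=10 => slot 10
Table: [∅, ∅, ∅, 597, ∅, ∅, 886, ∅, 415, 767, 846]
Lookup 767: h=8, probe 8,9 → found at 9.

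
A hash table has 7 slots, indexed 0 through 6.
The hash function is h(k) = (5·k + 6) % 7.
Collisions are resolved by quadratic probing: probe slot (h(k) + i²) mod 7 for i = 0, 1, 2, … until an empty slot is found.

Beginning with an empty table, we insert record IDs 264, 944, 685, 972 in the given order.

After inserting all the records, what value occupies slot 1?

264: h=3 -> slot 3
944: h=1 -> slot 1
685: h=1, probe 1,2 -> slot 2
972: h=1, probe 1,2,5 -> slot 5
Table: [∅, 944, 685, 264, ∅, 972, ∅]

944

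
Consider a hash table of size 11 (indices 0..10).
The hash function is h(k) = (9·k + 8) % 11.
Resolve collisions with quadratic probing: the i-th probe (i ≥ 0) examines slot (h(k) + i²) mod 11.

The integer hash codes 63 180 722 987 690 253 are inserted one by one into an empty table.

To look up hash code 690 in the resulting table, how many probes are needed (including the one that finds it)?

3

Insert 63: h=3, slot 3 empty → index 3.
Insert 180: h=0, slot 0 empty → index 0.
Insert 722: h=5, slot 5 empty → index 5.
Insert 987: h=3, slot 3 occupied → index 4.
Insert 690: h=3, slots 3,4 occupied → index 7.
Insert 253: h=8, slot 8 empty → index 8.
Table: [180, ., ., 63, 987, 722, ., 690, 253, ., .]
Lookup 690: h=3, probe 3,4,7 → found at 7.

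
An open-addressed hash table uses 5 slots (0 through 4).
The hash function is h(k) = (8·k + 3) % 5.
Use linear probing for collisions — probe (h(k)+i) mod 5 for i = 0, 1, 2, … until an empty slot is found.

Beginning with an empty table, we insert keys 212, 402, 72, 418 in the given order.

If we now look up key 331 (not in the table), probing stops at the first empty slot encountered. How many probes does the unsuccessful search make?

212 hashes to 4; slot 4 is free -> place at 4.
402 hashes to 4; 4 taken -> place at 0.
72 hashes to 4; 4,0 taken -> place at 1.
418 hashes to 2; slot 2 is free -> place at 2.
Table: [402, 72, 418, -, 212]
Lookup 331: h=1, probe 1,2,3 → slot 3 empty, not found.

3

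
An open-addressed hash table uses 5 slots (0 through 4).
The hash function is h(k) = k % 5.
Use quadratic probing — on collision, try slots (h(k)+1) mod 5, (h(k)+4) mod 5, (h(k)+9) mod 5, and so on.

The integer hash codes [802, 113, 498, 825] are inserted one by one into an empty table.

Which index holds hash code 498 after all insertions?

Insert 802: h=2, slot 2 empty -> index 2.
Insert 113: h=3, slot 3 empty -> index 3.
Insert 498: h=3, slot 3 occupied -> index 4.
Insert 825: h=0, slot 0 empty -> index 0.
Table: [825, _, 802, 113, 498]

4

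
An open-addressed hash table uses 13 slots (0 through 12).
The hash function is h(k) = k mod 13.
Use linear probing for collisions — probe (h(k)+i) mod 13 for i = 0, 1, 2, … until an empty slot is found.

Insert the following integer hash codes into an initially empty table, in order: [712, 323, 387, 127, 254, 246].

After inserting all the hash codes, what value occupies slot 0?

127

712 hashes to 10; slot 10 is free -> place at 10.
323 hashes to 11; slot 11 is free -> place at 11.
387 hashes to 10; 10,11 taken -> place at 12.
127 hashes to 10; 10,11,12 taken -> place at 0.
254 hashes to 7; slot 7 is free -> place at 7.
246 hashes to 12; 12,0 taken -> place at 1.
Table: [127, 246, ∅, ∅, ∅, ∅, ∅, 254, ∅, ∅, 712, 323, 387]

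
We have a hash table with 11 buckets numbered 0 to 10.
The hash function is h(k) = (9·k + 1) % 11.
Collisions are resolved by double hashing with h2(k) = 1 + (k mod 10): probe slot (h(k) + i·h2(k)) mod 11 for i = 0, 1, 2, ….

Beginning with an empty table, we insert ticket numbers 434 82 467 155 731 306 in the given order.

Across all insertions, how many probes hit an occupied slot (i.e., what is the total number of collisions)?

6

434: h=2 → slot 2
82: h=2, h2=3, probe 2,5 → slot 5
467: h=2, h2=8, probe 2,10 → slot 10
155: h=10, h2=6, probe 10,5,0 → slot 0
731: h=2, h2=2, probe 2,4 → slot 4
306: h=5, h2=7, probe 5,1 → slot 1
Table: [155, 306, 434, ∅, 731, 82, ∅, ∅, ∅, ∅, 467]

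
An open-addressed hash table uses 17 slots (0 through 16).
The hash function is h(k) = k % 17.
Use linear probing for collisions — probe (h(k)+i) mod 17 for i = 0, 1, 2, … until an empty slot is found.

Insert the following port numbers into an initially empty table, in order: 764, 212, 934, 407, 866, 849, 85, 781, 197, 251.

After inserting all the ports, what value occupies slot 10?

197

Insert 764: h=16, slot 16 empty -> index 16.
Insert 212: h=8, slot 8 empty -> index 8.
Insert 934: h=16, slot 16 occupied -> index 0.
Insert 407: h=16, slots 16,0 occupied -> index 1.
Insert 866: h=16, slots 16,0,1 occupied -> index 2.
Insert 849: h=16, slots 16,0,1,2 occupied -> index 3.
Insert 85: h=0, slots 0,1,2,3 occupied -> index 4.
Insert 781: h=16, slots 16,0,1,2,3,4 occupied -> index 5.
Insert 197: h=10, slot 10 empty -> index 10.
Insert 251: h=13, slot 13 empty -> index 13.
Table: [934, 407, 866, 849, 85, 781, —, —, 212, —, 197, —, —, 251, —, —, 764]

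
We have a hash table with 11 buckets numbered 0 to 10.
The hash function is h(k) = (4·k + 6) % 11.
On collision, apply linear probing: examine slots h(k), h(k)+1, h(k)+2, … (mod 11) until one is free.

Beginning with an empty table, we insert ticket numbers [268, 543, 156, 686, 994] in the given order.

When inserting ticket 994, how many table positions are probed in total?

5

Insert 268: h=0, slot 0 empty -> index 0.
Insert 543: h=0, slot 0 occupied -> index 1.
Insert 156: h=3, slot 3 empty -> index 3.
Insert 686: h=0, slots 0,1 occupied -> index 2.
Insert 994: h=0, slots 0,1,2,3 occupied -> index 4.
Table: [268, 543, 686, 156, 994, _, _, _, _, _, _]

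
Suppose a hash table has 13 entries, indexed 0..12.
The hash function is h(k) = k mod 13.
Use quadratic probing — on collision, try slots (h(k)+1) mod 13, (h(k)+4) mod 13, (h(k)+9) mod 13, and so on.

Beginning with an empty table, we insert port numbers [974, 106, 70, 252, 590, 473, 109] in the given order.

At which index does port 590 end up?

9

974 hashes to 12; slot 12 is free → place at 12.
106 hashes to 2; slot 2 is free → place at 2.
70 hashes to 5; slot 5 is free → place at 5.
252 hashes to 5; 5 taken → place at 6.
590 hashes to 5; 5,6 taken → place at 9.
473 hashes to 5; 5,6,9 taken → place at 1.
109 hashes to 5; 5,6,9,1 taken → place at 8.
Table: [., 473, 106, ., ., 70, 252, ., 109, 590, ., ., 974]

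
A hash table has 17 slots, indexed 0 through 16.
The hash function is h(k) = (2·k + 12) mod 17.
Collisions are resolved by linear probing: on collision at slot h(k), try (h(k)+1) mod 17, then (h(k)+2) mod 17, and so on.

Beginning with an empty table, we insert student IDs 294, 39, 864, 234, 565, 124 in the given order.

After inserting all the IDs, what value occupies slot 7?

Insert 294: h=5, slot 5 empty -> index 5.
Insert 39: h=5, slot 5 occupied -> index 6.
Insert 864: h=6, slot 6 occupied -> index 7.
Insert 234: h=4, slot 4 empty -> index 4.
Insert 565: h=3, slot 3 empty -> index 3.
Insert 124: h=5, slots 5,6,7 occupied -> index 8.
Table: [., ., ., 565, 234, 294, 39, 864, 124, ., ., ., ., ., ., ., .]

864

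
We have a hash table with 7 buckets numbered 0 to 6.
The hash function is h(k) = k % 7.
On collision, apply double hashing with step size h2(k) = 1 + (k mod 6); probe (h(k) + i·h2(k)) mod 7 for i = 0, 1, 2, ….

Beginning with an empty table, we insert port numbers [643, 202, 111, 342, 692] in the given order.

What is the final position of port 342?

0

643: h=6 → slot 6
202: h=6, h2=5, probe 6,4 → slot 4
111: h=6, h2=4, probe 6,3 → slot 3
342: h=6, h2=1, probe 6,0 → slot 0
692: h=6, h2=3, probe 6,2 → slot 2
Table: [342, _, 692, 111, 202, _, 643]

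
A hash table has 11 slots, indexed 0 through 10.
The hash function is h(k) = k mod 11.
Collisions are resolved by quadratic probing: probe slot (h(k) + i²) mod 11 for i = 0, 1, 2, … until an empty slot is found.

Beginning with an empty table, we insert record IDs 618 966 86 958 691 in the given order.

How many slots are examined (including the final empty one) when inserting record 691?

4

Insert 618: h=2, slot 2 empty -> index 2.
Insert 966: h=9, slot 9 empty -> index 9.
Insert 86: h=9, slot 9 occupied -> index 10.
Insert 958: h=1, slot 1 empty -> index 1.
Insert 691: h=9, slots 9,10,2 occupied -> index 7.
Table: [_, 958, 618, _, _, _, _, 691, _, 966, 86]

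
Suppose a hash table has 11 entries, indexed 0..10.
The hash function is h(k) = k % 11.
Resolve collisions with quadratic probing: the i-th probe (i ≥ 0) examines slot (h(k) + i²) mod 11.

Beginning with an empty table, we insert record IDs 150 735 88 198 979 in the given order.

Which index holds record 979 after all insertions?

4

150: h=7 => slot 7
735: h=9 => slot 9
88: h=0 => slot 0
198: h=0, probe 0,1 => slot 1
979: h=0, probe 0,1,4 => slot 4
Table: [88, 198, ., ., 979, ., ., 150, ., 735, .]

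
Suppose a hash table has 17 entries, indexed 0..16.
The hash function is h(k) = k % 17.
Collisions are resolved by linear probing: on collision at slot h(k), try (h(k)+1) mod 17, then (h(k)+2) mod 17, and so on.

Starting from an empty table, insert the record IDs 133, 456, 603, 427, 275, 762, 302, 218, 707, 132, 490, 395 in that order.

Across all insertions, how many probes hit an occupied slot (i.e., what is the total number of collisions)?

133: h=14 -> slot 14
456: h=14, probe 14,15 -> slot 15
603: h=8 -> slot 8
427: h=2 -> slot 2
275: h=3 -> slot 3
762: h=14, probe 14,15,16 -> slot 16
302: h=13 -> slot 13
218: h=14, probe 14,15,16,0 -> slot 0
707: h=10 -> slot 10
132: h=13, probe 13,14,15,16,0,1 -> slot 1
490: h=14, probe 14,15,16,0,1,2,3,4 -> slot 4
395: h=4, probe 4,5 -> slot 5
Table: [218, 132, 427, 275, 490, 395, ∅, ∅, 603, ∅, 707, ∅, ∅, 302, 133, 456, 762]

19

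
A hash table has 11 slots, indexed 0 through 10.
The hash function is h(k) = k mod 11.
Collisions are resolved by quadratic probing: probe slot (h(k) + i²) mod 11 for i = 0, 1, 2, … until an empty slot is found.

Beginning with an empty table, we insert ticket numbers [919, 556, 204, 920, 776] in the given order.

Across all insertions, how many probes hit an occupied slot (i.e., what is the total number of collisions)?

919 hashes to 6; slot 6 is free => place at 6.
556 hashes to 6; 6 taken => place at 7.
204 hashes to 6; 6,7 taken => place at 10.
920 hashes to 7; 7 taken => place at 8.
776 hashes to 6; 6,7,10 taken => place at 4.
Table: [∅, ∅, ∅, ∅, 776, ∅, 919, 556, 920, ∅, 204]

7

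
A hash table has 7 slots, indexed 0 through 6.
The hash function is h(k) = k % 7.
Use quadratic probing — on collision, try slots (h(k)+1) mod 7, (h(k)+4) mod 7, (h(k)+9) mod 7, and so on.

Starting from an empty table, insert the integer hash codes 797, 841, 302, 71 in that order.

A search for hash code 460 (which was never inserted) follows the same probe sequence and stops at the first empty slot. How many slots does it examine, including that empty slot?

4

797: h=6 => slot 6
841: h=1 => slot 1
302: h=1, probe 1,2 => slot 2
71: h=1, probe 1,2,5 => slot 5
Table: [∅, 841, 302, ∅, ∅, 71, 797]
Lookup 460: h=5, probe 5,6,2,0 → slot 0 empty, not found.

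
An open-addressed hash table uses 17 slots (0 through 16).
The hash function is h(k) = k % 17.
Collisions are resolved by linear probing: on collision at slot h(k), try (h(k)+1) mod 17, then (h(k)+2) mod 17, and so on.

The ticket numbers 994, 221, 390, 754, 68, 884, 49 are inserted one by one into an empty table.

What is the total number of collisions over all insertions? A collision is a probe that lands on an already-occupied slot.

994 hashes to 8; slot 8 is free => place at 8.
221 hashes to 0; slot 0 is free => place at 0.
390 hashes to 16; slot 16 is free => place at 16.
754 hashes to 6; slot 6 is free => place at 6.
68 hashes to 0; 0 taken => place at 1.
884 hashes to 0; 0,1 taken => place at 2.
49 hashes to 15; slot 15 is free => place at 15.
Table: [221, 68, 884, ∅, ∅, ∅, 754, ∅, 994, ∅, ∅, ∅, ∅, ∅, ∅, 49, 390]

3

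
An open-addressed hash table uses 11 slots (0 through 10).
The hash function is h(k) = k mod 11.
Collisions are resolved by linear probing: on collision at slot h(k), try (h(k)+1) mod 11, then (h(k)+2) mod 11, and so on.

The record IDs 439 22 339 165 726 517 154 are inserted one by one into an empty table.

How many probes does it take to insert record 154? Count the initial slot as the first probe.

Insert 439: h=10, slot 10 empty → index 10.
Insert 22: h=0, slot 0 empty → index 0.
Insert 339: h=9, slot 9 empty → index 9.
Insert 165: h=0, slot 0 occupied → index 1.
Insert 726: h=0, slots 0,1 occupied → index 2.
Insert 517: h=0, slots 0,1,2 occupied → index 3.
Insert 154: h=0, slots 0,1,2,3 occupied → index 4.
Table: [22, 165, 726, 517, 154, —, —, —, —, 339, 439]

5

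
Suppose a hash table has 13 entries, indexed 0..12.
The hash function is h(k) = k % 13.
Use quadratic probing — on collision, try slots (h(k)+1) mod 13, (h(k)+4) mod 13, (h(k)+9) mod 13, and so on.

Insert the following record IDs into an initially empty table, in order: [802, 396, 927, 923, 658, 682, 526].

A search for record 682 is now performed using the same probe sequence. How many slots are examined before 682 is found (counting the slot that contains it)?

802: h=9 → slot 9
396: h=6 → slot 6
927: h=4 → slot 4
923: h=0 → slot 0
658: h=8 → slot 8
682: h=6, probe 6,7 → slot 7
526: h=6, probe 6,7,10 → slot 10
Table: [923, -, -, -, 927, -, 396, 682, 658, 802, 526, -, -]
Lookup 682: h=6, probe 6,7 → found at 7.

2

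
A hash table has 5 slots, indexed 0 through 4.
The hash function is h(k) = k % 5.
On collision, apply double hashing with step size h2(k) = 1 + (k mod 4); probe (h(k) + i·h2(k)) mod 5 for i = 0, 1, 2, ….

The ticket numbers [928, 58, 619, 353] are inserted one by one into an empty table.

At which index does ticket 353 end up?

0

928 hashes to 3; slot 3 is free -> place at 3.
58 hashes to 3, h2=3; 3 taken -> place at 1.
619 hashes to 4; slot 4 is free -> place at 4.
353 hashes to 3, h2=2; 3 taken -> place at 0.
Table: [353, 58, _, 928, 619]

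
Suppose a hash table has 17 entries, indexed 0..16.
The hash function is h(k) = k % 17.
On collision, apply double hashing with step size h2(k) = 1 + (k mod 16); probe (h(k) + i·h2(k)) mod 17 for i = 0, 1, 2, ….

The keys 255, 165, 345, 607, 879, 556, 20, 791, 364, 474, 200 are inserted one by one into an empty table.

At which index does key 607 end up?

Insert 255: h=0, slot 0 empty -> index 0.
Insert 165: h=12, slot 12 empty -> index 12.
Insert 345: h=5, slot 5 empty -> index 5.
Insert 607: h=12, h2=16, slot 12 occupied -> index 11.
Insert 879: h=12, h2=16, slots 12,11 occupied -> index 10.
Insert 556: h=12, h2=13, slot 12 occupied -> index 8.
Insert 20: h=3, slot 3 empty -> index 3.
Insert 791: h=9, slot 9 empty -> index 9.
Insert 364: h=7, slot 7 empty -> index 7.
Insert 474: h=15, slot 15 empty -> index 15.
Insert 200: h=13, slot 13 empty -> index 13.
Table: [255, _, _, 20, _, 345, _, 364, 556, 791, 879, 607, 165, 200, _, 474, _]

11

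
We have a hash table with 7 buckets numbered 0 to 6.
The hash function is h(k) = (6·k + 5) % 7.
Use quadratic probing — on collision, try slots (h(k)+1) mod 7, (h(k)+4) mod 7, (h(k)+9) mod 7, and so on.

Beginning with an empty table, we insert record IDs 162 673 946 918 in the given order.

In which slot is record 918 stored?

Insert 162: h=4, slot 4 empty → index 4.
Insert 673: h=4, slot 4 occupied → index 5.
Insert 946: h=4, slots 4,5 occupied → index 1.
Insert 918: h=4, slots 4,5,1 occupied → index 6.
Table: [—, 946, —, —, 162, 673, 918]

6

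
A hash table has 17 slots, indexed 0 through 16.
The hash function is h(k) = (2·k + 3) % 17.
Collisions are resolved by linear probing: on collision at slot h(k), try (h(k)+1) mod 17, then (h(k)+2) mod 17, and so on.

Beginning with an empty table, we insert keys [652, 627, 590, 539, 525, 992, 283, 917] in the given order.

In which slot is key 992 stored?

1

Insert 652: h=15, slot 15 empty -> index 15.
Insert 627: h=16, slot 16 empty -> index 16.
Insert 590: h=10, slot 10 empty -> index 10.
Insert 539: h=10, slot 10 occupied -> index 11.
Insert 525: h=16, slot 16 occupied -> index 0.
Insert 992: h=15, slots 15,16,0 occupied -> index 1.
Insert 283: h=8, slot 8 empty -> index 8.
Insert 917: h=1, slot 1 occupied -> index 2.
Table: [525, 992, 917, —, —, —, —, —, 283, —, 590, 539, —, —, —, 652, 627]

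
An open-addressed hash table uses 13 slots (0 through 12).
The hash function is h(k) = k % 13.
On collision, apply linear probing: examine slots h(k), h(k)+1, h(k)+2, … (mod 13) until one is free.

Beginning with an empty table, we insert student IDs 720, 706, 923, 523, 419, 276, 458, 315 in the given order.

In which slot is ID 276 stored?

7

720: h=5 → slot 5
706: h=4 → slot 4
923: h=0 → slot 0
523: h=3 → slot 3
419: h=3, probe 3,4,5,6 → slot 6
276: h=3, probe 3,4,5,6,7 → slot 7
458: h=3, probe 3,4,5,6,7,8 → slot 8
315: h=3, probe 3,4,5,6,7,8,9 → slot 9
Table: [923, ∅, ∅, 523, 706, 720, 419, 276, 458, 315, ∅, ∅, ∅]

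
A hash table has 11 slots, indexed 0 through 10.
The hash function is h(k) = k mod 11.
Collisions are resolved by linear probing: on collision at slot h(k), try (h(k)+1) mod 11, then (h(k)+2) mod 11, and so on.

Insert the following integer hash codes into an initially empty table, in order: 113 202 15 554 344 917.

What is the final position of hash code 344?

7

113: h=3 → slot 3
202: h=4 → slot 4
15: h=4, probe 4,5 → slot 5
554: h=4, probe 4,5,6 → slot 6
344: h=3, probe 3,4,5,6,7 → slot 7
917: h=4, probe 4,5,6,7,8 → slot 8
Table: [—, —, —, 113, 202, 15, 554, 344, 917, —, —]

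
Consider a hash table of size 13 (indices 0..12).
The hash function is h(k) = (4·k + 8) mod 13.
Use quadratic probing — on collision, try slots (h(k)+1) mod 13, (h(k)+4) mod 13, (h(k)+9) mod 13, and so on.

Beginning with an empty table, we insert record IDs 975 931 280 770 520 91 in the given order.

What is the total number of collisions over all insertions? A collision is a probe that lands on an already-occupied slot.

975 hashes to 8; slot 8 is free -> place at 8.
931 hashes to 1; slot 1 is free -> place at 1.
280 hashes to 10; slot 10 is free -> place at 10.
770 hashes to 7; slot 7 is free -> place at 7.
520 hashes to 8; 8 taken -> place at 9.
91 hashes to 8; 8,9 taken -> place at 12.
Table: [., 931, ., ., ., ., ., 770, 975, 520, 280, ., 91]

3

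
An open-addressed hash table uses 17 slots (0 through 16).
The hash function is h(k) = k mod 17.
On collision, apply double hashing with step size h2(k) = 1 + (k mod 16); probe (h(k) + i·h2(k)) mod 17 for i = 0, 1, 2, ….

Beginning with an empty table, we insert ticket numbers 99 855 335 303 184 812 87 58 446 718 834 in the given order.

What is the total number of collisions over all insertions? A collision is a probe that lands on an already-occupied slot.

5

99: h=14 → slot 14
855: h=5 → slot 5
335: h=12 → slot 12
303: h=14, h2=16, probe 14,13 → slot 13
184: h=14, h2=9, probe 14,6 → slot 6
812: h=13, h2=13, probe 13,9 → slot 9
87: h=2 → slot 2
58: h=7 → slot 7
446: h=4 → slot 4
718: h=4, h2=15, probe 4,2,0 → slot 0
834: h=1 → slot 1
Table: [718, 834, 87, ., 446, 855, 184, 58, ., 812, ., ., 335, 303, 99, ., .]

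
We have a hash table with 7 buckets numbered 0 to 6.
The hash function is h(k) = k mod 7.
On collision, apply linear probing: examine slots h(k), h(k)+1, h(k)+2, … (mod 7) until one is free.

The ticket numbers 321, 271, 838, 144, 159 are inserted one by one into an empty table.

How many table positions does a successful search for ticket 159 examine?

Insert 321: h=6, slot 6 empty => index 6.
Insert 271: h=5, slot 5 empty => index 5.
Insert 838: h=5, slots 5,6 occupied => index 0.
Insert 144: h=4, slot 4 empty => index 4.
Insert 159: h=5, slots 5,6,0 occupied => index 1.
Table: [838, 159, ∅, ∅, 144, 271, 321]
Lookup 159: h=5, probe 5,6,0,1 → found at 1.

4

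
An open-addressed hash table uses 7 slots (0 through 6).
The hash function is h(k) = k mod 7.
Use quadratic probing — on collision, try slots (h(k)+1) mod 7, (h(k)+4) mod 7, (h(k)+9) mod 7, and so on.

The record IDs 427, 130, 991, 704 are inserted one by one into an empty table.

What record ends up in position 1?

Insert 427: h=0, slot 0 empty → index 0.
Insert 130: h=4, slot 4 empty → index 4.
Insert 991: h=4, slot 4 occupied → index 5.
Insert 704: h=4, slots 4,5 occupied → index 1.
Table: [427, 704, ., ., 130, 991, .]

704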